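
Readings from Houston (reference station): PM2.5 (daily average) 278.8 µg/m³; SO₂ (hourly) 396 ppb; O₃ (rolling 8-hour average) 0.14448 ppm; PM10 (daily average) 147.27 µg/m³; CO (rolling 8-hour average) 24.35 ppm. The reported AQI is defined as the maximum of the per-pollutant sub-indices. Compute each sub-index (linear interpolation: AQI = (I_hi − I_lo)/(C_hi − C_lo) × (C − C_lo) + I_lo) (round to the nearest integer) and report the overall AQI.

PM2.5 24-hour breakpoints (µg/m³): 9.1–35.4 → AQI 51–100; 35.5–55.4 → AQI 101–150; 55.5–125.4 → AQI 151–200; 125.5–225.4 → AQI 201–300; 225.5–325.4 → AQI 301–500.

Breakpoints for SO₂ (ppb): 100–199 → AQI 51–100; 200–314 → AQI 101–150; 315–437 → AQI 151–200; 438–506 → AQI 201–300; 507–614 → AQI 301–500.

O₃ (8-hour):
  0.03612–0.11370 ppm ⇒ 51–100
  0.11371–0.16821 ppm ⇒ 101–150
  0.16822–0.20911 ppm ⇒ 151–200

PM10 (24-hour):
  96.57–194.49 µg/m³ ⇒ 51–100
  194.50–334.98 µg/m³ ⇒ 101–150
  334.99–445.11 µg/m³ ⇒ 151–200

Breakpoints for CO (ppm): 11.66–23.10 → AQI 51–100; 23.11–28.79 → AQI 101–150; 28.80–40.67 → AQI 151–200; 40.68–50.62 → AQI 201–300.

PM2.5 278.8: bracket 225.5–325.4 → index 301–500; slope 199/99.9, offset 53.3.
AQI = 301 + 199/99.9·53.3 ≈ 407.17 ⇒ 407.
SO₂ 396: bracket 315–437 → index 151–200; slope 49/122, offset 81.
AQI = 151 + 49/122·81 ≈ 183.53 ⇒ 184.
O₃: 0.14448 ∈ [0.11371, 0.16821] ↔ index [101, 150].
101 + (0.14448−0.11371)·(150−101)/(0.16821−0.11371) = 101 + 0.03077·49/0.05450 ≈ 128.66, so AQI = 129.
PM10 147.27: bracket 96.57–194.49 → index 51–100; slope 49/97.92, offset 50.70.
AQI = 51 + 49/97.92·50.70 ≈ 76.37 ⇒ 76.
CO 24.35: bracket 23.11–28.79 → index 101–150; slope 49/5.68, offset 1.24.
AQI = 101 + 49/5.68·1.24 ≈ 111.70 ⇒ 112.
Sub-indices: PM2.5→407, SO₂→184, O₃→129, PM10→76, CO→112. Overall AQI = max = 407; dominant pollutant is PM2.5.

407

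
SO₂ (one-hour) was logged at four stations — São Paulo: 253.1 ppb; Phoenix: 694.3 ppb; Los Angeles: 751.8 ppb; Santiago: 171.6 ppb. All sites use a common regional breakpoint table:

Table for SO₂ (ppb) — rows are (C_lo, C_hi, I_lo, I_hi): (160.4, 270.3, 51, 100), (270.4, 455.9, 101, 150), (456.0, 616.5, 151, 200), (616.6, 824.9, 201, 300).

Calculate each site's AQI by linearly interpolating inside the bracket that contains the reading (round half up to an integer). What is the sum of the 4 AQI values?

651

São Paulo: 253.1 ∈ [160.4, 270.3] ↔ index [51, 100].
51 + (253.1−160.4)·(100−51)/(270.3−160.4) = 51 + 92.7·49/109.9 ≈ 92.33, so AQI = 92.
Phoenix: 694.3 lies in 616.6–824.9, so I_lo=201, I_hi=300, C_lo=616.6, C_hi=824.9.
(300−201)/(824.9−616.6) × (694.3−616.6) + 201 = 99/208.3 × 77.7 + 201 ≈ 237.93 → 238.
Los Angeles: 751.8 lies in 616.6–824.9, so I_lo=201, I_hi=300, C_lo=616.6, C_hi=824.9.
(300−201)/(824.9−616.6) × (751.8−616.6) + 201 = 99/208.3 × 135.2 + 201 ≈ 265.26 → 265.
Santiago: 171.6 lies in 160.4–270.3, so I_lo=51, I_hi=100, C_lo=160.4, C_hi=270.3.
(100−51)/(270.3−160.4) × (171.6−160.4) + 51 = 49/109.9 × 11.2 + 51 ≈ 55.99 → 56.
AQIs: São Paulo=92, Phoenix=238, Los Angeles=265, Santiago=56. Sum = 92 + 238 + 265 + 56 = 651.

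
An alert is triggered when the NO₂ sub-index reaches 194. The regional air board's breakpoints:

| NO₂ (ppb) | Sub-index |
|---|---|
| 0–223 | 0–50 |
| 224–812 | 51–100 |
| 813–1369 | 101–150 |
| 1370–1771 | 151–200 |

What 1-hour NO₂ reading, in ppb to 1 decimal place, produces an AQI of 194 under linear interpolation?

1721.9

AQI 194 lies in the 151–200 band, which corresponds to 1370–1771 ppb.
C = 1370 + (194−151)×(1771−1370)/(200−151) = 1370 + 43×401/49 ≈ 1721.898 ppb → 1721.9 ppb to 1 dp.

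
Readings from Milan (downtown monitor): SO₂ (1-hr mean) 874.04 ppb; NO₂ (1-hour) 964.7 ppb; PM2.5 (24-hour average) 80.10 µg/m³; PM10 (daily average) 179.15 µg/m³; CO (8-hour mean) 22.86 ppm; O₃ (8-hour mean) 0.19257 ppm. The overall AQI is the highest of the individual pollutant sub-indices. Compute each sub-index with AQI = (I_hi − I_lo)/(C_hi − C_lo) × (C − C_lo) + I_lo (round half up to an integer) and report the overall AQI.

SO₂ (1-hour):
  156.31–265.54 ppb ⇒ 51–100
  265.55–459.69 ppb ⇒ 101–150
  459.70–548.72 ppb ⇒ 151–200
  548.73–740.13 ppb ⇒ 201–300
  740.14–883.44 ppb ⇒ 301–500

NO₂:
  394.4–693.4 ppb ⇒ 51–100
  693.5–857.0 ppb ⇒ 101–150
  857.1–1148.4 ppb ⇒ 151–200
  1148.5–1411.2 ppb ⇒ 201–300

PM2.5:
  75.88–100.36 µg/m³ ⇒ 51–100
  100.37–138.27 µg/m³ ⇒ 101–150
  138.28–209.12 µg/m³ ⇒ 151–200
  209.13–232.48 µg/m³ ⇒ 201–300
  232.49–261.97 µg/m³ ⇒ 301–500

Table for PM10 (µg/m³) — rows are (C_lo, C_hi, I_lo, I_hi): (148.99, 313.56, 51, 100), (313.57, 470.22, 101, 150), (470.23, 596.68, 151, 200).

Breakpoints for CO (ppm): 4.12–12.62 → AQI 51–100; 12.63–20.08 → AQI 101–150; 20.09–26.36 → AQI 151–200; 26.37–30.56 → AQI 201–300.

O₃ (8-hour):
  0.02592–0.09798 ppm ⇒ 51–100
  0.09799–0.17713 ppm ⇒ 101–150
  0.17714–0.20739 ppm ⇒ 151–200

487

SO₂: 874.04 ∈ [740.14, 883.44] ↔ index [301, 500].
301 + (874.04−740.14)·(500−301)/(883.44−740.14) = 301 + 133.90·199/143.30 ≈ 486.95, so AQI = 487.
NO₂: row 857.1–1148.4 (AQI 151–200). (200−151)·(964.7−857.1)/(1148.4−857.1) + 151 = 49·107.6/291.3 + 151 ≈ 169.10 → 169.
PM2.5: 80.10 ∈ [75.88, 100.36] ↔ index [51, 100].
51 + (80.10−75.88)·(100−51)/(100.36−75.88) = 51 + 4.22·49/24.48 ≈ 59.45, so AQI = 59.
PM10: row 148.99–313.56 (AQI 51–100). (100−51)·(179.15−148.99)/(313.56−148.99) + 51 = 49·30.16/164.57 + 51 ≈ 59.98 → 60.
CO: row 20.09–26.36 (AQI 151–200). (200−151)·(22.86−20.09)/(26.36−20.09) + 151 = 49·2.77/6.27 + 151 ≈ 172.65 → 173.
O₃: 0.19257 ∈ [0.17714, 0.20739] ↔ index [151, 200].
151 + (0.19257−0.17714)·(200−151)/(0.20739−0.17714) = 151 + 0.01543·49/0.03025 ≈ 175.99, so AQI = 176.
Sub-indices: SO₂→487, NO₂→169, PM2.5→59, PM10→60, CO→173, O₃→176. Overall AQI = max = 487; dominant pollutant is SO₂.
AQI 487: Hazardous.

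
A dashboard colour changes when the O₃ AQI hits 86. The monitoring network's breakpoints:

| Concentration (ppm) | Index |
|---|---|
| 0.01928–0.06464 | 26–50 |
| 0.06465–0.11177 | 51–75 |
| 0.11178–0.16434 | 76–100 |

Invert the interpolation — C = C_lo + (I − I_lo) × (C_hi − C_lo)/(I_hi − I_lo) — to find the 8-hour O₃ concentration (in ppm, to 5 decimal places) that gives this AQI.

0.13368

AQI 86 lies in the 76–100 band, which corresponds to 0.11178–0.16434 ppm.
C = 0.11178 + (86−76)×(0.16434−0.11178)/(100−76) = 0.11178 + 10×0.05256/24 ≈ 0.1336800 ppm → 0.13368 ppm to 5 dp.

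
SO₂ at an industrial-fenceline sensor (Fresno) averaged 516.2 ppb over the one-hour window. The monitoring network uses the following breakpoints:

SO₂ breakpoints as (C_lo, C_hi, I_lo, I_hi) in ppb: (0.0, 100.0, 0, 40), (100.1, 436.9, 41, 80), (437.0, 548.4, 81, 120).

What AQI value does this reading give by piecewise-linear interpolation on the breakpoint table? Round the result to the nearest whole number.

109

SO₂ 516.2: bracket 437.0–548.4 → index 81–120; slope 39/111.4, offset 79.2.
AQI = 81 + 39/111.4·79.2 ≈ 108.73 ⇒ 109.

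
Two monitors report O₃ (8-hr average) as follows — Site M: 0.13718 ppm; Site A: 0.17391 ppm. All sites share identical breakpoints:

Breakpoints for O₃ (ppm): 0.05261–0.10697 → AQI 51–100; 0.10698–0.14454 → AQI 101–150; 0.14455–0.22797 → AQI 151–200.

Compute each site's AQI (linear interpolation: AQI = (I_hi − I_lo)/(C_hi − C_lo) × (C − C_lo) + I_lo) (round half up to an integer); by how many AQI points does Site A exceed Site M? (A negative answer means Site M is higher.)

Site M: 0.13718 lies in 0.10698–0.14454, so I_lo=101, I_hi=150, C_lo=0.10698, C_hi=0.14454.
(150−101)/(0.14454−0.10698) × (0.13718−0.10698) + 101 = 49/0.03756 × 0.03020 + 101 ≈ 140.40 → 140.
Site A: row 0.14455–0.22797 (AQI 151–200). (200−151)·(0.17391−0.14455)/(0.22797−0.14455) + 151 = 49·0.02936/0.08342 + 151 ≈ 168.25 → 168.
AQIs: Site M=140, Site A=168. Site A (168) − Site M (140) = 28.

28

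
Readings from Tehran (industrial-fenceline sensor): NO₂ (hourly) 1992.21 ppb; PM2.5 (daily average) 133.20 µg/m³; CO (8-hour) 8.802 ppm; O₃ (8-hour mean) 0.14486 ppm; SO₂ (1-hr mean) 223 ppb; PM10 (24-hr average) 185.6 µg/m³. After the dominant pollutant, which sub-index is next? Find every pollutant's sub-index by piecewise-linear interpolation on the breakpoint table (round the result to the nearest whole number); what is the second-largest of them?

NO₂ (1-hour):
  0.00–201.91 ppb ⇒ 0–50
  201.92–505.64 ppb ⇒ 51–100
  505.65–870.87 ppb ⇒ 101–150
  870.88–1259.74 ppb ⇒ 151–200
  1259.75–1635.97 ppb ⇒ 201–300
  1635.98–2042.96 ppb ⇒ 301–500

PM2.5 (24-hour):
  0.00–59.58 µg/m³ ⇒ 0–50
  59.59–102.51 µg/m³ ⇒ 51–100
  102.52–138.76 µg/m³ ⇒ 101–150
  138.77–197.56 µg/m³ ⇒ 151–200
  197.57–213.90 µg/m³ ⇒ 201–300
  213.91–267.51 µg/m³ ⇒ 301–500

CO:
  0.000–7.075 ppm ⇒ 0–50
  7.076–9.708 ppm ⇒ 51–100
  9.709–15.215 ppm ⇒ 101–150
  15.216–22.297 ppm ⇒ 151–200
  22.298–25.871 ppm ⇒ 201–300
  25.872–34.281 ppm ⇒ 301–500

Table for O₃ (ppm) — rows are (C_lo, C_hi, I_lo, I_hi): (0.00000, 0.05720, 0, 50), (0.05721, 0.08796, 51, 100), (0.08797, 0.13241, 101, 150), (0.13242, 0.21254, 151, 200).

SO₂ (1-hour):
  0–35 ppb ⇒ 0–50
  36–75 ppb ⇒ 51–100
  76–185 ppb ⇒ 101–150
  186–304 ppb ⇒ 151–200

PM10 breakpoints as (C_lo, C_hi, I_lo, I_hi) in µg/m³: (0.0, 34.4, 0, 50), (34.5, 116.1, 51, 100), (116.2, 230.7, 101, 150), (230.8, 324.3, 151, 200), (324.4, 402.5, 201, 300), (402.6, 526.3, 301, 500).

166

NO₂: 1992.21 ∈ [1635.98, 2042.96] ↔ index [301, 500].
301 + (1992.21−1635.98)·(500−301)/(2042.96−1635.98) = 301 + 356.23·199/406.98 ≈ 475.18, so AQI = 475.
PM2.5: row 102.52–138.76 (AQI 101–150). (150−101)·(133.20−102.52)/(138.76−102.52) + 101 = 49·30.68/36.24 + 101 ≈ 142.48 → 142.
CO: row 7.076–9.708 (AQI 51–100). (100−51)·(8.802−7.076)/(9.708−7.076) + 51 = 49·1.726/2.632 + 51 ≈ 83.13 → 83.
O₃ 0.14486: bracket 0.13242–0.21254 → index 151–200; slope 49/0.08012, offset 0.01244.
AQI = 151 + 49/0.08012·0.01244 ≈ 158.61 ⇒ 159.
SO₂ 223: bracket 186–304 → index 151–200; slope 49/118, offset 37.
AQI = 151 + 49/118·37 ≈ 166.36 ⇒ 166.
PM10: 185.6 ∈ [116.2, 230.7] ↔ index [101, 150].
101 + (185.6−116.2)·(150−101)/(230.7−116.2) = 101 + 69.4·49/114.5 ≈ 130.70, so AQI = 131.
Sub-indices: NO₂→475, PM2.5→142, CO→83, O₃→159, SO₂→166, PM10→131. Ranked high→low: 475, 166, 159, 142, 131, 83. Second-highest sub-index = 166.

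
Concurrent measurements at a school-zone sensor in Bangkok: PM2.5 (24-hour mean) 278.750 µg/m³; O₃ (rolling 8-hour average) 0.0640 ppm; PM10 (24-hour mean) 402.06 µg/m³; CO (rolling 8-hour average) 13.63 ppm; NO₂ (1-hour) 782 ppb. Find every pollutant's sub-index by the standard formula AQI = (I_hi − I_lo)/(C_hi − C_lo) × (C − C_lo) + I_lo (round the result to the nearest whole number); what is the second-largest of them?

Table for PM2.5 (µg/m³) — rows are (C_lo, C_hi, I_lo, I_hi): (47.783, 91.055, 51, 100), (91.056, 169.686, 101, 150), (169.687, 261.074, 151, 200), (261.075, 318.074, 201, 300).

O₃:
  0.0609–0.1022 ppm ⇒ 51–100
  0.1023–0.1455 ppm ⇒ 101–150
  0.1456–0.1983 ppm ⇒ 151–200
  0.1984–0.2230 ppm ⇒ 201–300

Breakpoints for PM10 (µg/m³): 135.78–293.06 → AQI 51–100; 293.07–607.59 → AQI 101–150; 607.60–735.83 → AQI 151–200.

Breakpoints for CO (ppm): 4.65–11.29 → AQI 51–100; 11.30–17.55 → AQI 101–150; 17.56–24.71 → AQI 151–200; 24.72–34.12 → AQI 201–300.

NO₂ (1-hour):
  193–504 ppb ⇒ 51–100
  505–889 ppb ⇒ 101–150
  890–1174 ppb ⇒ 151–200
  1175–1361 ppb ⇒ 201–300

136

PM2.5: row 261.075–318.074 (AQI 201–300). (300−201)·(278.750−261.075)/(318.074−261.075) + 201 = 99·17.675/56.999 + 201 ≈ 231.70 → 232.
O₃ 0.0640: bracket 0.0609–0.1022 → index 51–100; slope 49/0.0413, offset 0.0031.
AQI = 51 + 49/0.0413·0.0031 ≈ 54.68 ⇒ 55.
PM10: 402.06 lies in 293.07–607.59, so I_lo=101, I_hi=150, C_lo=293.07, C_hi=607.59.
(150−101)/(607.59−293.07) × (402.06−293.07) + 101 = 49/314.52 × 108.99 + 101 ≈ 117.98 → 118.
CO: 13.63 lies in 11.30–17.55, so I_lo=101, I_hi=150, C_lo=11.30, C_hi=17.55.
(150−101)/(17.55−11.30) × (13.63−11.30) + 101 = 49/6.25 × 2.33 + 101 ≈ 119.27 → 119.
NO₂ 782: bracket 505–889 → index 101–150; slope 49/384, offset 277.
AQI = 101 + 49/384·277 ≈ 136.35 ⇒ 136.
Sub-indices: PM2.5→232, O₃→55, PM10→118, CO→119, NO₂→136. Ranked high→low: 232, 136, 119, 118, 55. Second-highest sub-index = 136.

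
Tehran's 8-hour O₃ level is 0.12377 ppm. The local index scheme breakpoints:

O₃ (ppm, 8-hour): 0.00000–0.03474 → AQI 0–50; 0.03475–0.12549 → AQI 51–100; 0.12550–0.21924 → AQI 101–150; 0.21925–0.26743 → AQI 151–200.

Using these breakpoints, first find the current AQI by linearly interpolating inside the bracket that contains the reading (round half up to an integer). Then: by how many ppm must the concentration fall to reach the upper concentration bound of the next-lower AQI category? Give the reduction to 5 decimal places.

0.08903

O₃: 0.12377 ∈ [0.03475, 0.12549] ↔ index [51, 100].
51 + (0.12377−0.03475)·(100−51)/(0.12549−0.03475) = 51 + 0.08902·49/0.09074 ≈ 99.07, so AQI = 99.
Current AQI 99 is in the Moderate range (51–100). The next-lower category tops out at AQI 50, whose upper concentration bound is 0.03474 ppm.
Reduction needed = 0.12377 − 0.03474 = 0.08903 ppm.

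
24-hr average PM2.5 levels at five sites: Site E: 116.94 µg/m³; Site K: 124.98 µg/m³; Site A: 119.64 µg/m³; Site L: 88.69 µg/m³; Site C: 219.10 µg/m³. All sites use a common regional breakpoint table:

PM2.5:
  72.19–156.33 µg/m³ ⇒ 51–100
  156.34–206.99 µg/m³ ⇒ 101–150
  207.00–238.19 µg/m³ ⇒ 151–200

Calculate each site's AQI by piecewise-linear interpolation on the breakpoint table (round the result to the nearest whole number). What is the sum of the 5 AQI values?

469

Site E: row 72.19–156.33 (AQI 51–100). (100−51)·(116.94−72.19)/(156.33−72.19) + 51 = 49·44.75/84.14 + 51 ≈ 77.06 → 77.
Site K: 124.98 lies in 72.19–156.33, so I_lo=51, I_hi=100, C_lo=72.19, C_hi=156.33.
(100−51)/(156.33−72.19) × (124.98−72.19) + 51 = 49/84.14 × 52.79 + 51 ≈ 81.74 → 82.
Site A 119.64: bracket 72.19–156.33 → index 51–100; slope 49/84.14, offset 47.45.
AQI = 51 + 49/84.14·47.45 ≈ 78.63 ⇒ 79.
Site L: 88.69 lies in 72.19–156.33, so I_lo=51, I_hi=100, C_lo=72.19, C_hi=156.33.
(100−51)/(156.33−72.19) × (88.69−72.19) + 51 = 49/84.14 × 16.50 + 51 ≈ 60.61 → 61.
Site C: row 207.00–238.19 (AQI 151–200). (200−151)·(219.10−207.00)/(238.19−207.00) + 151 = 49·12.10/31.19 + 151 ≈ 170.01 → 170.
AQIs: Site E=77, Site K=82, Site A=79, Site L=61, Site C=170. Sum = 77 + 82 + 79 + 61 + 170 = 469.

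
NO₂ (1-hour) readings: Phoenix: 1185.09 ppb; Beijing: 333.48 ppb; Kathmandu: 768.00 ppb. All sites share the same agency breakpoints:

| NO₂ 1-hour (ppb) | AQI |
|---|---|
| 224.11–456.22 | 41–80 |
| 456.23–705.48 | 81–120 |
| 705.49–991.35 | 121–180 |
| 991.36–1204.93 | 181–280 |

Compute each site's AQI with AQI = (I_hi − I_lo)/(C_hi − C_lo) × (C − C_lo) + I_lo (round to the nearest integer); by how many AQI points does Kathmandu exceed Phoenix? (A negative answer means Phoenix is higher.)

-137

Phoenix: 1185.09 lies in 991.36–1204.93, so I_lo=181, I_hi=280, C_lo=991.36, C_hi=1204.93.
(280−181)/(1204.93−991.36) × (1185.09−991.36) + 181 = 99/213.57 × 193.73 + 181 ≈ 270.80 → 271.
Beijing: 333.48 ∈ [224.11, 456.22] ↔ index [41, 80].
41 + (333.48−224.11)·(80−41)/(456.22−224.11) = 41 + 109.37·39/232.11 ≈ 59.38, so AQI = 59.
Kathmandu 768.00: bracket 705.49–991.35 → index 121–180; slope 59/285.86, offset 62.51.
AQI = 121 + 59/285.86·62.51 ≈ 133.90 ⇒ 134.
AQIs: Phoenix=271, Beijing=59, Kathmandu=134. Kathmandu (134) − Phoenix (271) = -137.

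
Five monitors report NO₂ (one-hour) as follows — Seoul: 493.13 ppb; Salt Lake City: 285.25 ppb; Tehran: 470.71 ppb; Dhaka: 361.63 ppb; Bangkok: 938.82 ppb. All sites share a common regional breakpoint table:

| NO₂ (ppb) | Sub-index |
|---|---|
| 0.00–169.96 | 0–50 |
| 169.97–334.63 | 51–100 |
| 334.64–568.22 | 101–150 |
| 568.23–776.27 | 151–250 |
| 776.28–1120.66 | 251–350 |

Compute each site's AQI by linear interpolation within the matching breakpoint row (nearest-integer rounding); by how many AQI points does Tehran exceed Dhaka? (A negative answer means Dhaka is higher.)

23

Seoul 493.13: bracket 334.64–568.22 → index 101–150; slope 49/233.58, offset 158.49.
AQI = 101 + 49/233.58·158.49 ≈ 134.25 ⇒ 134.
Salt Lake City: row 169.97–334.63 (AQI 51–100). (100−51)·(285.25−169.97)/(334.63−169.97) + 51 = 49·115.28/164.66 + 51 ≈ 85.31 → 85.
Tehran: 470.71 ∈ [334.64, 568.22] ↔ index [101, 150].
101 + (470.71−334.64)·(150−101)/(568.22−334.64) = 101 + 136.07·49/233.58 ≈ 129.54, so AQI = 130.
Dhaka: 361.63 lies in 334.64–568.22, so I_lo=101, I_hi=150, C_lo=334.64, C_hi=568.22.
(150−101)/(568.22−334.64) × (361.63−334.64) + 101 = 49/233.58 × 26.99 + 101 ≈ 106.66 → 107.
Bangkok: 938.82 lies in 776.28–1120.66, so I_lo=251, I_hi=350, C_lo=776.28, C_hi=1120.66.
(350−251)/(1120.66−776.28) × (938.82−776.28) + 251 = 99/344.38 × 162.54 + 251 ≈ 297.73 → 298.
AQIs: Seoul=134, Salt Lake City=85, Tehran=130, Dhaka=107, Bangkok=298. Tehran (130) − Dhaka (107) = 23.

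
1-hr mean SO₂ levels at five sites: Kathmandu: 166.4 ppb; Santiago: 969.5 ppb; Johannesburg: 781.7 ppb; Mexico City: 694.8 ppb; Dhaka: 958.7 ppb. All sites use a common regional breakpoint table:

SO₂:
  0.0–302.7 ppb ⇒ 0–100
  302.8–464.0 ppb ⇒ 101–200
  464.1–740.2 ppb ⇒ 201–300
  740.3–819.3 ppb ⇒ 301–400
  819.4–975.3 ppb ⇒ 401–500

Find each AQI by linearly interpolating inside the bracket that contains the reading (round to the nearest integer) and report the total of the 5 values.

Kathmandu 166.4: bracket 0.0–302.7 → index 0–100; slope 100/302.7, offset 166.4.
AQI = 0 + 100/302.7·166.4 ≈ 54.97 ⇒ 55.
Santiago 969.5: bracket 819.4–975.3 → index 401–500; slope 99/155.9, offset 150.1.
AQI = 401 + 99/155.9·150.1 ≈ 496.32 ⇒ 496.
Johannesburg: row 740.3–819.3 (AQI 301–400). (400−301)·(781.7−740.3)/(819.3−740.3) + 301 = 99·41.4/79.0 + 301 ≈ 352.88 → 353.
Mexico City: 694.8 ∈ [464.1, 740.2] ↔ index [201, 300].
201 + (694.8−464.1)·(300−201)/(740.2−464.1) = 201 + 230.7·99/276.1 ≈ 283.72, so AQI = 284.
Dhaka: 958.7 ∈ [819.4, 975.3] ↔ index [401, 500].
401 + (958.7−819.4)·(500−401)/(975.3−819.4) = 401 + 139.3·99/155.9 ≈ 489.46, so AQI = 489.
AQIs: Kathmandu=55, Santiago=496, Johannesburg=353, Mexico City=284, Dhaka=489. Sum = 55 + 496 + 353 + 284 + 489 = 1677.

1677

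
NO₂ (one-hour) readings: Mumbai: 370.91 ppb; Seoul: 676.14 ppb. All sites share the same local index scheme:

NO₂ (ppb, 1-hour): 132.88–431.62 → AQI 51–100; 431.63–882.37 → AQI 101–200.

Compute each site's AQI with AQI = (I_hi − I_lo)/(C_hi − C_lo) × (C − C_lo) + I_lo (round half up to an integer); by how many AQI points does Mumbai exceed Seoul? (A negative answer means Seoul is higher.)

Mumbai: 370.91 lies in 132.88–431.62, so I_lo=51, I_hi=100, C_lo=132.88, C_hi=431.62.
(100−51)/(431.62−132.88) × (370.91−132.88) + 51 = 49/298.74 × 238.03 + 51 ≈ 90.04 → 90.
Seoul: row 431.63–882.37 (AQI 101–200). (200−101)·(676.14−431.63)/(882.37−431.63) + 101 = 99·244.51/450.74 + 101 ≈ 154.70 → 155.
AQIs: Mumbai=90, Seoul=155. Mumbai (90) − Seoul (155) = -65.

-65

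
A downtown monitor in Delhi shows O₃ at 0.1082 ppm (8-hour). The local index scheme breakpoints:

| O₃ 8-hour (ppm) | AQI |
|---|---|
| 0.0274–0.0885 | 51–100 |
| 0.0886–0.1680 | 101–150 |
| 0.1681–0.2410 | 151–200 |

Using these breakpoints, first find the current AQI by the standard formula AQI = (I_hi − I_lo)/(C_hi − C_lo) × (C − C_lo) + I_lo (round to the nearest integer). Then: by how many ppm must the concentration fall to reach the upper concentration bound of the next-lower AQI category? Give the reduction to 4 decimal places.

O₃: 0.1082 lies in 0.0886–0.1680, so I_lo=101, I_hi=150, C_lo=0.0886, C_hi=0.1680.
(150−101)/(0.1680−0.0886) × (0.1082−0.0886) + 101 = 49/0.0794 × 0.0196 + 101 ≈ 113.10 → 113.
Current AQI 113 is in the Unhealthy for Sensitive Groups range (101–150). The next-lower category tops out at AQI 100, whose upper concentration bound is 0.0885 ppm.
Reduction needed = 0.1082 − 0.0885 = 0.0197 ppm.

0.0197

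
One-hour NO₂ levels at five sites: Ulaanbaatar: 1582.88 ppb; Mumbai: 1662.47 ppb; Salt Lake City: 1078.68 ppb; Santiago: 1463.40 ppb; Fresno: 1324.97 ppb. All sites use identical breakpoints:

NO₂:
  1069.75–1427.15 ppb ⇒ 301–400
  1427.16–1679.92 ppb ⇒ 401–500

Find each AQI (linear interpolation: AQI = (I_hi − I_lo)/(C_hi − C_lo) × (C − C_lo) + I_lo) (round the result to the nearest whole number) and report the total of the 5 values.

Ulaanbaatar: 1582.88 ∈ [1427.16, 1679.92] ↔ index [401, 500].
401 + (1582.88−1427.16)·(500−401)/(1679.92−1427.16) = 401 + 155.72·99/252.76 ≈ 461.99, so AQI = 462.
Mumbai: 1662.47 lies in 1427.16–1679.92, so I_lo=401, I_hi=500, C_lo=1427.16, C_hi=1679.92.
(500−401)/(1679.92−1427.16) × (1662.47−1427.16) + 401 = 99/252.76 × 235.31 + 401 ≈ 493.17 → 493.
Salt Lake City 1078.68: bracket 1069.75–1427.15 → index 301–400; slope 99/357.40, offset 8.93.
AQI = 301 + 99/357.40·8.93 ≈ 303.47 ⇒ 303.
Santiago: 1463.40 lies in 1427.16–1679.92, so I_lo=401, I_hi=500, C_lo=1427.16, C_hi=1679.92.
(500−401)/(1679.92−1427.16) × (1463.40−1427.16) + 401 = 99/252.76 × 36.24 + 401 ≈ 415.19 → 415.
Fresno: 1324.97 lies in 1069.75–1427.15, so I_lo=301, I_hi=400, C_lo=1069.75, C_hi=1427.15.
(400−301)/(1427.15−1069.75) × (1324.97−1069.75) + 301 = 99/357.40 × 255.22 + 301 ≈ 371.70 → 372.
AQIs: Ulaanbaatar=462, Mumbai=493, Salt Lake City=303, Santiago=415, Fresno=372. Sum = 462 + 493 + 303 + 415 + 372 = 2045.

2045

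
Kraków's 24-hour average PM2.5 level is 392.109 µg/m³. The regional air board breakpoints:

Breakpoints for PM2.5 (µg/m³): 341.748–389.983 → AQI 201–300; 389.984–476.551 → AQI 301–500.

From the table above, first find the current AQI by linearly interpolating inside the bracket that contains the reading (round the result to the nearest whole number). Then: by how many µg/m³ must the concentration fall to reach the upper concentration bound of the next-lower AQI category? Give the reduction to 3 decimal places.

PM2.5: 392.109 lies in 389.984–476.551, so I_lo=301, I_hi=500, C_lo=389.984, C_hi=476.551.
(500−301)/(476.551−389.984) × (392.109−389.984) + 301 = 199/86.567 × 2.125 + 301 ≈ 305.88 → 306.
Current AQI 306 is in the Hazardous range (301–500). The next-lower category tops out at AQI 300, whose upper concentration bound is 389.983 µg/m³.
Reduction needed = 392.109 − 389.983 = 2.126 µg/m³.

2.126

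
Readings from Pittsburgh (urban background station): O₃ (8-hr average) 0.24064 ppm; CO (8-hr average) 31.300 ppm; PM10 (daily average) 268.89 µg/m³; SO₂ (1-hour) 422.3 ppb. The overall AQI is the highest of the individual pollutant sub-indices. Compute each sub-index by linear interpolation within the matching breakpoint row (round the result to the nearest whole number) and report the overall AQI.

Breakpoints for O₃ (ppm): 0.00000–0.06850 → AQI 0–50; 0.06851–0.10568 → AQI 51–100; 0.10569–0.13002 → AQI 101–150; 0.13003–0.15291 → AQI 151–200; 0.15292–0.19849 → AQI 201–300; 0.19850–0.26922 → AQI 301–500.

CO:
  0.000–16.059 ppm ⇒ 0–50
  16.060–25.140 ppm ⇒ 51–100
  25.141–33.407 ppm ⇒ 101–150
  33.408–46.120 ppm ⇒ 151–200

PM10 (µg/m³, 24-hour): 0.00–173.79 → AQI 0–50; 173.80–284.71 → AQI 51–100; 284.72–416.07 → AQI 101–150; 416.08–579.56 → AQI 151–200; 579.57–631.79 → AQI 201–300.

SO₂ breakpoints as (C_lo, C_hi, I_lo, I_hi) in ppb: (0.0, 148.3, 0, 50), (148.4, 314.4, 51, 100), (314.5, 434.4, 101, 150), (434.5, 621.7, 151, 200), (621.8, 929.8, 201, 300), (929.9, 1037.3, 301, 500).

420

O₃: 0.24064 lies in 0.19850–0.26922, so I_lo=301, I_hi=500, C_lo=0.19850, C_hi=0.26922.
(500−301)/(0.26922−0.19850) × (0.24064−0.19850) + 301 = 199/0.07072 × 0.04214 + 301 ≈ 419.58 → 420.
CO: 31.300 lies in 25.141–33.407, so I_lo=101, I_hi=150, C_lo=25.141, C_hi=33.407.
(150−101)/(33.407−25.141) × (31.300−25.141) + 101 = 49/8.266 × 6.159 + 101 ≈ 137.51 → 138.
PM10: 268.89 ∈ [173.80, 284.71] ↔ index [51, 100].
51 + (268.89−173.80)·(100−51)/(284.71−173.80) = 51 + 95.09·49/110.91 ≈ 93.01, so AQI = 93.
SO₂: 422.3 lies in 314.5–434.4, so I_lo=101, I_hi=150, C_lo=314.5, C_hi=434.4.
(150−101)/(434.4−314.5) × (422.3−314.5) + 101 = 49/119.9 × 107.8 + 101 ≈ 145.06 → 145.
Sub-indices: O₃→420, CO→138, PM10→93, SO₂→145. Overall AQI = max = 420; dominant pollutant is O₃.
AQI 420: Hazardous.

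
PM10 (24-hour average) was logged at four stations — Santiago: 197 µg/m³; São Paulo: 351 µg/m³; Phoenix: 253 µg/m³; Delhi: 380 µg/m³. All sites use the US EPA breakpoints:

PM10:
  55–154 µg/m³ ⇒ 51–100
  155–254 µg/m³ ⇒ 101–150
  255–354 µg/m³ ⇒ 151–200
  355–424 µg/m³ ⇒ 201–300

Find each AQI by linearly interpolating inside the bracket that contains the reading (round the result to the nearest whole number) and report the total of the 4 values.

Santiago 197: bracket 155–254 → index 101–150; slope 49/99, offset 42.
AQI = 101 + 49/99·42 ≈ 121.79 ⇒ 122.
São Paulo: 351 ∈ [255, 354] ↔ index [151, 200].
151 + (351−255)·(200−151)/(354−255) = 151 + 96·49/99 ≈ 198.52, so AQI = 199.
Phoenix: 253 lies in 155–254, so I_lo=101, I_hi=150, C_lo=155, C_hi=254.
(150−101)/(254−155) × (253−155) + 101 = 49/99 × 98 + 101 ≈ 149.51 → 150.
Delhi: row 355–424 (AQI 201–300). (300−201)·(380−355)/(424−355) + 201 = 99·25/69 + 201 ≈ 236.87 → 237.
AQIs: Santiago=122, São Paulo=199, Phoenix=150, Delhi=237. Sum = 122 + 199 + 150 + 237 = 708.

708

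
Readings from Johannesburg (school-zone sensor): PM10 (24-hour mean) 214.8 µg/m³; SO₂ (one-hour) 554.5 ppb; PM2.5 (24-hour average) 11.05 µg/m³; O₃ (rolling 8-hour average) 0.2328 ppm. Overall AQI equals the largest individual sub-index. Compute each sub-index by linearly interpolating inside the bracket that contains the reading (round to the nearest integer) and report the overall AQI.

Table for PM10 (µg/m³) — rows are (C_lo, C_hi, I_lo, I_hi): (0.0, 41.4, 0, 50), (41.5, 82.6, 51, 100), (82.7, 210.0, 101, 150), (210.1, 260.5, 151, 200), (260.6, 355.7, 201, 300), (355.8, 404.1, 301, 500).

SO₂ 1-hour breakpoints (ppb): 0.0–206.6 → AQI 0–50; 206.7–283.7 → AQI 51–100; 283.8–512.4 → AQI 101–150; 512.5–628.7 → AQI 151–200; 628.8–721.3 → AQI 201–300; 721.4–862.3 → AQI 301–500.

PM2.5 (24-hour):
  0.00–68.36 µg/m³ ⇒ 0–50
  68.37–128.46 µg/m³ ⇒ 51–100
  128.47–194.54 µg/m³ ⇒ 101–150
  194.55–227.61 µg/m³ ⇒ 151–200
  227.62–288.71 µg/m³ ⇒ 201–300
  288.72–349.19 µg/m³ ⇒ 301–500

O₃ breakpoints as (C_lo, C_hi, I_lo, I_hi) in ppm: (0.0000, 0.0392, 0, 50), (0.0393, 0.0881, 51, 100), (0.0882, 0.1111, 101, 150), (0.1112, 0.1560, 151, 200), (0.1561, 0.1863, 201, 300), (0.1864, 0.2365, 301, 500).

485

PM10: 214.8 lies in 210.1–260.5, so I_lo=151, I_hi=200, C_lo=210.1, C_hi=260.5.
(200−151)/(260.5−210.1) × (214.8−210.1) + 151 = 49/50.4 × 4.7 + 151 ≈ 155.57 → 156.
SO₂: row 512.5–628.7 (AQI 151–200). (200−151)·(554.5−512.5)/(628.7−512.5) + 151 = 49·42.0/116.2 + 151 ≈ 168.71 → 169.
PM2.5 11.05: bracket 0.00–68.36 → index 0–50; slope 50/68.36, offset 11.05.
AQI = 0 + 50/68.36·11.05 ≈ 8.08 ⇒ 8.
O₃: 0.2328 ∈ [0.1864, 0.2365] ↔ index [301, 500].
301 + (0.2328−0.1864)·(500−301)/(0.2365−0.1864) = 301 + 0.0464·199/0.0501 ≈ 485.30, so AQI = 485.
Sub-indices: PM10→156, SO₂→169, PM2.5→8, O₃→485. Overall AQI = max = 485; dominant pollutant is O₃.
AQI 485: Hazardous.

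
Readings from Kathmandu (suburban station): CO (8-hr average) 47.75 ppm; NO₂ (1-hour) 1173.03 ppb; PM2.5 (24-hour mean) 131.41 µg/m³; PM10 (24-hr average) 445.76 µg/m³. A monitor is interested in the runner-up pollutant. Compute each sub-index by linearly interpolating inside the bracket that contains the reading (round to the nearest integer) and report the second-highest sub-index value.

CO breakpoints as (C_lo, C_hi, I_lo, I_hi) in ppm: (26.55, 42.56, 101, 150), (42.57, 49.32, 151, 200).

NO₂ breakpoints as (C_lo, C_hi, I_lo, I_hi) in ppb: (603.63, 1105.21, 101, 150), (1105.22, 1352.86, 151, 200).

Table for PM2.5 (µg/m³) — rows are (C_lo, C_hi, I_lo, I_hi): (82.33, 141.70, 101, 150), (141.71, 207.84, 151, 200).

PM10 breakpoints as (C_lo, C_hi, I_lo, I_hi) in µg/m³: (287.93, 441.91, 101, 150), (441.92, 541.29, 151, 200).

CO: 47.75 ∈ [42.57, 49.32] ↔ index [151, 200].
151 + (47.75−42.57)·(200−151)/(49.32−42.57) = 151 + 5.18·49/6.75 ≈ 188.60, so AQI = 189.
NO₂: 1173.03 lies in 1105.22–1352.86, so I_lo=151, I_hi=200, C_lo=1105.22, C_hi=1352.86.
(200−151)/(1352.86−1105.22) × (1173.03−1105.22) + 151 = 49/247.64 × 67.81 + 151 ≈ 164.42 → 164.
PM2.5 131.41: bracket 82.33–141.70 → index 101–150; slope 49/59.37, offset 49.08.
AQI = 101 + 49/59.37·49.08 ≈ 141.51 ⇒ 142.
PM10: 445.76 lies in 441.92–541.29, so I_lo=151, I_hi=200, C_lo=441.92, C_hi=541.29.
(200−151)/(541.29−441.92) × (445.76−441.92) + 151 = 49/99.37 × 3.84 + 151 ≈ 152.89 → 153.
Sub-indices: CO→189, NO₂→164, PM2.5→142, PM10→153. Ranked high→low: 189, 164, 153, 142. Second-highest sub-index = 164.

164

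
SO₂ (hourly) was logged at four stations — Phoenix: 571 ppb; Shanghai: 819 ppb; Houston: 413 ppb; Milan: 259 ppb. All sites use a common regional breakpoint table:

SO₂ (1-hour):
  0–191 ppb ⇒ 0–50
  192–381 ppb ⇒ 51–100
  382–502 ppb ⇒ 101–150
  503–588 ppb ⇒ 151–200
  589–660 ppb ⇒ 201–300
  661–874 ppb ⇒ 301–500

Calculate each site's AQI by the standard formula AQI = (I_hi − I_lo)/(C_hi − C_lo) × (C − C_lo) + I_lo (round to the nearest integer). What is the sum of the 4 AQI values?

Phoenix: row 503–588 (AQI 151–200). (200−151)·(571−503)/(588−503) + 151 = 49·68/85 + 151 ≈ 190.20 → 190.
Shanghai 819: bracket 661–874 → index 301–500; slope 199/213, offset 158.
AQI = 301 + 199/213·158 ≈ 448.62 ⇒ 449.
Houston: row 382–502 (AQI 101–150). (150−101)·(413−382)/(502−382) + 101 = 49·31/120 + 101 ≈ 113.66 → 114.
Milan: 259 lies in 192–381, so I_lo=51, I_hi=100, C_lo=192, C_hi=381.
(100−51)/(381−192) × (259−192) + 51 = 49/189 × 67 + 51 ≈ 68.37 → 68.
AQIs: Phoenix=190, Shanghai=449, Houston=114, Milan=68. Sum = 190 + 449 + 114 + 68 = 821.

821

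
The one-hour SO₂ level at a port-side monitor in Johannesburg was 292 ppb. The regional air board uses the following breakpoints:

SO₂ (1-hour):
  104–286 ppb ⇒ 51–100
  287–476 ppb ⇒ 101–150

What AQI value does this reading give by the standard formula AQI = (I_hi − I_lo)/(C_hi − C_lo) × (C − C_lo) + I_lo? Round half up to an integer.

SO₂: 292 lies in 287–476, so I_lo=101, I_hi=150, C_lo=287, C_hi=476.
(150−101)/(476−287) × (292−287) + 101 = 49/189 × 5 + 101 ≈ 102.30 → 102.

102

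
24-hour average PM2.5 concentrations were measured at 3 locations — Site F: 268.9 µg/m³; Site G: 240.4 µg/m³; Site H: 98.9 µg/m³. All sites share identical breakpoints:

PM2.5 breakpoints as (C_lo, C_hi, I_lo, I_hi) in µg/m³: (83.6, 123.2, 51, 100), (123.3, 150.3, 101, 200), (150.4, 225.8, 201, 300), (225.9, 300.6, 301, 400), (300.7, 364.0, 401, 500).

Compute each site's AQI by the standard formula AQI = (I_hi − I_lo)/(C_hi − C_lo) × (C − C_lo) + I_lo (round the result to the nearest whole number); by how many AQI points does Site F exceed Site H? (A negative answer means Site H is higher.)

Site F: row 225.9–300.6 (AQI 301–400). (400−301)·(268.9−225.9)/(300.6−225.9) + 301 = 99·43.0/74.7 + 301 ≈ 357.99 → 358.
Site G 240.4: bracket 225.9–300.6 → index 301–400; slope 99/74.7, offset 14.5.
AQI = 301 + 99/74.7·14.5 ≈ 320.22 ⇒ 320.
Site H: 98.9 ∈ [83.6, 123.2] ↔ index [51, 100].
51 + (98.9−83.6)·(100−51)/(123.2−83.6) = 51 + 15.3·49/39.6 ≈ 69.93, so AQI = 70.
AQIs: Site F=358, Site G=320, Site H=70. Site F (358) − Site H (70) = 288.

288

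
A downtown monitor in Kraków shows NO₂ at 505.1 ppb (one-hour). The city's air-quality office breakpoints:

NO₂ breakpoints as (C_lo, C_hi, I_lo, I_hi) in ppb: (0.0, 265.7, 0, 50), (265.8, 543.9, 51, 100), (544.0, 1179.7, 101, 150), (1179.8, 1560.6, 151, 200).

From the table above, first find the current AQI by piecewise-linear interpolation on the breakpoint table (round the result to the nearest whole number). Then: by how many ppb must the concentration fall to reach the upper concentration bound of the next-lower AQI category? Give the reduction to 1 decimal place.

NO₂: 505.1 lies in 265.8–543.9, so I_lo=51, I_hi=100, C_lo=265.8, C_hi=543.9.
(100−51)/(543.9−265.8) × (505.1−265.8) + 51 = 49/278.1 × 239.3 + 51 ≈ 93.16 → 93.
Current AQI 93 is in the Moderate range (51–100). The next-lower category tops out at AQI 50, whose upper concentration bound is 265.7 ppb.
Reduction needed = 505.1 − 265.7 = 239.4 ppb.

239.4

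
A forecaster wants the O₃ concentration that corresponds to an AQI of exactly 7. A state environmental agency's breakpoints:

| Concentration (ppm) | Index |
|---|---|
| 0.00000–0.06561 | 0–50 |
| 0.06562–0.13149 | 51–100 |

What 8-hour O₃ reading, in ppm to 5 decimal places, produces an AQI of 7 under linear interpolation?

AQI 7 lies in the 0–50 band, which corresponds to 0.00000–0.06561 ppm.
C = 0.00000 + (7−0)×(0.06561−0.00000)/(50−0) = 0.00000 + 7×0.06561/50 ≈ 0.0091854 ppm → 0.00919 ppm to 5 dp.

0.00919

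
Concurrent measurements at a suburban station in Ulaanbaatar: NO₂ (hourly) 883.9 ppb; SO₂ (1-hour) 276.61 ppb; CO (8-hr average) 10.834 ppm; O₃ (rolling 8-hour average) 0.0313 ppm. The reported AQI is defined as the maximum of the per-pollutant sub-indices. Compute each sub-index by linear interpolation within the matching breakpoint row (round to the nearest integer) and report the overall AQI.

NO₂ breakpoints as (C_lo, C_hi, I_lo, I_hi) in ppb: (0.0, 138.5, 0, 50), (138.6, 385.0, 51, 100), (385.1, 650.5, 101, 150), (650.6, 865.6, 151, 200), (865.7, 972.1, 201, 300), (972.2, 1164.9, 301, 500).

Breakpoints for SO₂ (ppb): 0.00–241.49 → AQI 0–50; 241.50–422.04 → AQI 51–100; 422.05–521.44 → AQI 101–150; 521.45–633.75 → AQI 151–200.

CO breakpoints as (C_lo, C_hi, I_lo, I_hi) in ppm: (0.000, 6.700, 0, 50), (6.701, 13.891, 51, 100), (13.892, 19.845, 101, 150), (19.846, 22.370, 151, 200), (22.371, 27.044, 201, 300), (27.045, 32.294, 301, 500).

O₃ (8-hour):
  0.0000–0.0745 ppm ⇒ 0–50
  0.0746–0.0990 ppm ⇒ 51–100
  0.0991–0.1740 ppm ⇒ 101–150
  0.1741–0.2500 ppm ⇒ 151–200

NO₂: row 865.7–972.1 (AQI 201–300). (300−201)·(883.9−865.7)/(972.1−865.7) + 201 = 99·18.2/106.4 + 201 ≈ 217.93 → 218.
SO₂: 276.61 lies in 241.50–422.04, so I_lo=51, I_hi=100, C_lo=241.50, C_hi=422.04.
(100−51)/(422.04−241.50) × (276.61−241.50) + 51 = 49/180.54 × 35.11 + 51 ≈ 60.53 → 61.
CO: 10.834 lies in 6.701–13.891, so I_lo=51, I_hi=100, C_lo=6.701, C_hi=13.891.
(100−51)/(13.891−6.701) × (10.834−6.701) + 51 = 49/7.190 × 4.133 + 51 ≈ 79.17 → 79.
O₃ 0.0313: bracket 0.0000–0.0745 → index 0–50; slope 50/0.0745, offset 0.0313.
AQI = 0 + 50/0.0745·0.0313 ≈ 21.01 ⇒ 21.
Sub-indices: NO₂→218, SO₂→61, CO→79, O₃→21. Overall AQI = max = 218; dominant pollutant is NO₂.

218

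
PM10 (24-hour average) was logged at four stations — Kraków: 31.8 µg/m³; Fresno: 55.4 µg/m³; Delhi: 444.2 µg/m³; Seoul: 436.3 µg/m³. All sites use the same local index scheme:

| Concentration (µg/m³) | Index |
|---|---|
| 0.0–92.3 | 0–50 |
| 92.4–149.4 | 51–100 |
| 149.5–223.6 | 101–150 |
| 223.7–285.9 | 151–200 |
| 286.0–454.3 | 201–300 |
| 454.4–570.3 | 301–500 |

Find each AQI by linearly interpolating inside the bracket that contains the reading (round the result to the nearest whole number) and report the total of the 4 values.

630

Kraków 31.8: bracket 0.0–92.3 → index 0–50; slope 50/92.3, offset 31.8.
AQI = 0 + 50/92.3·31.8 ≈ 17.23 ⇒ 17.
Fresno: 55.4 ∈ [0.0, 92.3] ↔ index [0, 50].
0 + (55.4−0.0)·(50−0)/(92.3−0.0) = 0 + 55.4·50/92.3 ≈ 30.01, so AQI = 30.
Delhi: row 286.0–454.3 (AQI 201–300). (300−201)·(444.2−286.0)/(454.3−286.0) + 201 = 99·158.2/168.3 + 201 ≈ 294.06 → 294.
Seoul: 436.3 ∈ [286.0, 454.3] ↔ index [201, 300].
201 + (436.3−286.0)·(300−201)/(454.3−286.0) = 201 + 150.3·99/168.3 ≈ 289.41, so AQI = 289.
AQIs: Kraków=17, Fresno=30, Delhi=294, Seoul=289. Sum = 17 + 30 + 294 + 289 = 630.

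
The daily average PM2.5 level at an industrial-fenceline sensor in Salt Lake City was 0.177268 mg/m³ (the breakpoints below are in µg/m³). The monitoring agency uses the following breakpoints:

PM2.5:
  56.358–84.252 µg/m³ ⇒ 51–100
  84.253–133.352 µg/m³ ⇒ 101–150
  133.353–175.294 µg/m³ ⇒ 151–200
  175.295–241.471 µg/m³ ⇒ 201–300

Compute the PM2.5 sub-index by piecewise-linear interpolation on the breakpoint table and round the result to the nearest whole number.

Convert: 0.177268 mg/m³ = 177.268 µg/m³.
PM2.5: 177.268 ∈ [175.295, 241.471] ↔ index [201, 300].
201 + (177.268−175.295)·(300−201)/(241.471−175.295) = 201 + 1.973·99/66.176 ≈ 203.95, so AQI = 204.
AQI 204 falls in the Very Unhealthy category.

204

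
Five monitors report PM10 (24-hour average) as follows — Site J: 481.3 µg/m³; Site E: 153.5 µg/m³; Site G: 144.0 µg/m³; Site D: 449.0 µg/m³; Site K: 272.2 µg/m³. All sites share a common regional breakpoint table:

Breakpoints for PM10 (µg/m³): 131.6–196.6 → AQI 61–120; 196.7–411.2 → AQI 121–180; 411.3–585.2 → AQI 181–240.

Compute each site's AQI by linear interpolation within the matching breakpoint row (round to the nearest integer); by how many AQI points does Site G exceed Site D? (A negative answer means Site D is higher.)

-122

Site J: row 411.3–585.2 (AQI 181–240). (240−181)·(481.3−411.3)/(585.2−411.3) + 181 = 59·70.0/173.9 + 181 ≈ 204.75 → 205.
Site E: 153.5 ∈ [131.6, 196.6] ↔ index [61, 120].
61 + (153.5−131.6)·(120−61)/(196.6−131.6) = 61 + 21.9·59/65.0 ≈ 80.88, so AQI = 81.
Site G 144.0: bracket 131.6–196.6 → index 61–120; slope 59/65.0, offset 12.4.
AQI = 61 + 59/65.0·12.4 ≈ 72.26 ⇒ 72.
Site D: 449.0 lies in 411.3–585.2, so I_lo=181, I_hi=240, C_lo=411.3, C_hi=585.2.
(240−181)/(585.2−411.3) × (449.0−411.3) + 181 = 59/173.9 × 37.7 + 181 ≈ 193.79 → 194.
Site K: row 196.7–411.2 (AQI 121–180). (180−121)·(272.2−196.7)/(411.2−196.7) + 121 = 59·75.5/214.5 + 121 ≈ 141.77 → 142.
AQIs: Site J=205, Site E=81, Site G=72, Site D=194, Site K=142. Site G (72) − Site D (194) = -122.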